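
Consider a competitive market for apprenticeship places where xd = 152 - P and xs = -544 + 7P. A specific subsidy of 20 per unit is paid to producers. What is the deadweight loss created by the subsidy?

Deadweight loss = 175

Pre-subsidy: 152 - P = -544 + 7P gives P* = 87, x* = 65.
With the subsidy, sellers receive Ps = Pb + 20 for each unit, where Pb is the price buyers pay.
Supply in terms of Pb becomes xs = -544 + 7(Pb + 20) = -404 + 7Pb. Setting this equal to demand: 152 - Pb = -404 + 7Pb, so Pb = 69.5.
Sellers receive Ps = 69.5 + 20 = 89.5; x' = 152 − 1·69.5 = 82.5.
The subsidy expands output by 82.5 − 65 = 17.5 past the efficient level; on those units the gap between marginal cost and willingness to pay runs from 0 up to 20.
DWL = ½ × 20 × 17.5 = 175.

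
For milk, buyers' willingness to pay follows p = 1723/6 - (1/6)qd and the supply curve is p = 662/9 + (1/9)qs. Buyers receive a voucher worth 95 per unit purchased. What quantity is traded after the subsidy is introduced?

q' = 1111

Pre-subsidy: 1723/6 - (1/6)q = 662/9 + (1/9)q gives q* = 769 and p* = 159.
With the rebate, buyers effectively pay pb = ps − 95, where ps is the price sellers receive.
On the curves, pb = 1723/6 - (1/6)q and ps = 662/9 + (1/9)q; the wedge ps − pb = 95 gives 662/9 + (1/9)q − (1723/6 - (1/6)q) = 95, so q' = 1111.
Then pb = 1723/6 − (1/6)·1111 = 102 and ps = 662/9 + (1/9)·1111 = 197.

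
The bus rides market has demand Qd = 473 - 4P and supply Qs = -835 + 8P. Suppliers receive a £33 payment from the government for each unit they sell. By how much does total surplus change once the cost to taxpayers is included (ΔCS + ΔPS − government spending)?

Net change in total surplus = -£1452

Pre-subsidy: 473 - 4P = -835 + 8P gives P* = 109, Q* = 37.
With the subsidy, sellers receive Ps = Pb + 33 for each unit, where Pb is the price buyers pay.
Supply in terms of Pb becomes Qs = -835 + 8(Pb + 33) = -571 + 8Pb. Setting this equal to demand: 473 - 4Pb = -571 + 8Pb, so Pb = 87.
Sellers receive Ps = 87 + 33 = 120; Q' = 473 − 4·87 = 125.
ΔCS = ½(37 + 125)(109 − 87) = 1782; ΔPS = ½(37 + 125)(120 − 109) = 891.
Government spending = 33 × 125 = 4125.
Net change = 1782 + 891 − 4125 = -1452. The loss equals the DWL triangle ½·33·88.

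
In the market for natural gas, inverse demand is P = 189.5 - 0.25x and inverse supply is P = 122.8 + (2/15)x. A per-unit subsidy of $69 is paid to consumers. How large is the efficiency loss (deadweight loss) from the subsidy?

Pre-subsidy: 189.5 - 0.25x = 122.8 + (2/15)x gives x* = 174 and P* = 146.
With the rebate, buyers effectively pay Pb = Ps − 69, where Ps is the price sellers receive.
On the curves, Pb = 189.5 - 0.25x and Ps = 122.8 + (2/15)x; the wedge Ps − Pb = 69 gives 122.8 + (2/15)x − (189.5 - 0.25x) = 69, so x' = 354.
Then Pb = 189.5 − 0.25·354 = 101 and Ps = 122.8 + (2/15)·354 = 170.
The subsidy expands output by 354 − 174 = 180 past the efficient level; on those units the gap between marginal cost and willingness to pay runs from 0 up to 69.
DWL = ½ × 69 × 180 = 6210.

Deadweight loss = $6210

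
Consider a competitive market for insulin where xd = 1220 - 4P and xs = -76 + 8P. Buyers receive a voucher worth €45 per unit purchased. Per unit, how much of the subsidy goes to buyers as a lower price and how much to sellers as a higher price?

Pre-subsidy: 1220 - 4P = -76 + 8P gives P* = 108, x* = 788.
With the rebate, buyers effectively pay Pb = Ps − 45, where Ps is the price sellers receive.
Demand in terms of Ps becomes xd = 1220 − 4(Ps − 45) = 1400 - 4Ps. Setting this equal to supply: 1400 - 4Ps = -76 + 8Ps, so Ps = 123.
Buyers pay Pb = 123 − 45 = 78; x' = -76 + 8·123 = 908.
Buyers' price falls by P* − Pb = 108 − 78 = 30; sellers' price rises by Ps − P* = 123 − 108 = 15.

Buyers gain €30 per unit; sellers gain €15 per unit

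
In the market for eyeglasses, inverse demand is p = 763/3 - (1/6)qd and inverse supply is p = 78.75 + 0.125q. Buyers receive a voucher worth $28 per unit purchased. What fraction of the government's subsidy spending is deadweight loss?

Pre-subsidy: 763/3 - (1/6)q = 78.75 + 0.125q gives q* = 602 and p* = 154.
With the rebate, buyers effectively pay pb = ps − 28, where ps is the price sellers receive.
On the curves, pb = 763/3 - (1/6)q and ps = 78.75 + 0.125q; the wedge ps − pb = 28 gives 78.75 + 0.125q − (763/3 - (1/6)q) = 28, so q' = 698.
Then pb = 763/3 − (1/6)·698 = 138 and ps = 78.75 + 0.125·698 = 166.
ΔCS = ½(602 + 698)(154 − 138) = 10400; ΔPS = ½(602 + 698)(166 − 154) = 7800.
Government spending = 28 × 698 = 19544.
DWL = ½ × 28 × (698 − 602) = 1344; fraction = 1344 / 19544 = 24/349.

DWL / government spending = 24/349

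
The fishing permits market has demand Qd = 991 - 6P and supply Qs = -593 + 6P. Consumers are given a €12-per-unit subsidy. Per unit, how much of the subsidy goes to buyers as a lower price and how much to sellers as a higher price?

Pre-subsidy: 991 - 6P = -593 + 6P gives P* = 132, Q* = 199.
With the rebate, buyers effectively pay Pb = Ps − 12, where Ps is the price sellers receive.
Demand in terms of Ps becomes Qd = 991 − 6(Ps − 12) = 1063 - 6Ps. Setting this equal to supply: 1063 - 6Ps = -593 + 6Ps, so Ps = 138.
Buyers pay Pb = 138 − 12 = 126; Q' = -593 + 6·138 = 235.
Buyers' price falls by P* − Pb = 132 − 126 = 6; sellers' price rises by Ps − P* = 138 − 132 = 6.

Buyers gain €6 per unit; sellers gain €6 per unit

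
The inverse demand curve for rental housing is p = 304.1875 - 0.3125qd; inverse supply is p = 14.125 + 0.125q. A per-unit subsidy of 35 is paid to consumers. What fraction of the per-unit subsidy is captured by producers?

Producer share = 2/7

Pre-subsidy: 304.1875 - 0.3125q = 14.125 + 0.125q gives q* = 663 and p* = 97.
With the rebate, buyers effectively pay pb = ps − 35, where ps is the price sellers receive.
On the curves, pb = 304.1875 - 0.3125q and ps = 14.125 + 0.125q; the wedge ps − pb = 35 gives 14.125 + 0.125q − (304.1875 - 0.3125q) = 35, so q' = 743.
Then pb = 304.1875 − 0.3125·743 = 72 and ps = 14.125 + 0.125·743 = 107.
Buyers' price falls by p* − pb = 97 − 72 = 25; sellers' price rises by ps − p* = 107 − 97 = 10.
So producers capture 10/35 = 2/7 of each unit of subsidy.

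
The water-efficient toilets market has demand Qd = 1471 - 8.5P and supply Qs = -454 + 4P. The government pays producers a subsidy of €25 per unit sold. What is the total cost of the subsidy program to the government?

Government cost = €5750

Pre-subsidy: 1471 - 8.5P = -454 + 4P gives P* = 154, Q* = 162.
With the subsidy, sellers receive Ps = Pb + 25 for each unit, where Pb is the price buyers pay.
Supply in terms of Pb becomes Qs = -454 + 4(Pb + 25) = -354 + 4Pb. Setting this equal to demand: 1471 - 8.5Pb = -354 + 4Pb, so Pb = 146.
Sellers receive Ps = 146 + 25 = 171; Q' = 1471 − 8.5·146 = 230.
Government outlay = subsidy × quantity = 25 × 230 = 5750.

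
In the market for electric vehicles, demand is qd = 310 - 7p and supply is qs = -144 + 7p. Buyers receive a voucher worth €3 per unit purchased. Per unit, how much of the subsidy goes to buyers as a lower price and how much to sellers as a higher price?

Pre-subsidy: 310 - 7p = -144 + 7p gives p* = 227/7, q* = 83.
With the rebate, buyers effectively pay pb = ps − 3, where ps is the price sellers receive.
Demand in terms of ps becomes qd = 310 − 7(ps − 3) = 331 - 7ps. Setting this equal to supply: 331 - 7ps = -144 + 7ps, so ps = 475/14.
Buyers pay pb = 475/14 − 3 = 433/14; q' = -144 + 7·(475/14) = 93.5.
Buyers' price falls by p* − pb = 227/7 − 433/14 = 1.5; sellers' price rises by ps − p* = 475/14 − 227/7 = 1.5.

Buyers gain €1.5 per unit; sellers gain €1.5 per unit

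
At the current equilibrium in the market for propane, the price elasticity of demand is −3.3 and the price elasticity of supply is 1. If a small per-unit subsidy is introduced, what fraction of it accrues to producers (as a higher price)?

For a small subsidy around the equilibrium, the benefit split depends on the relative slopes, which at a point are proportional to the elasticities.
Buyer share = εs/(εs + |εd|) = 1/(1 + 3.3) = 10/43; seller share = |εd|/(εs + |εd|) = 33/43.
So producers capture 33/43 of the subsidy.

Producer share = 33/43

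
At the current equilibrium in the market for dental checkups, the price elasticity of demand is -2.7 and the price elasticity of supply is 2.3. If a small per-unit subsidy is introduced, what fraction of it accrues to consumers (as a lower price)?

For a small subsidy around the equilibrium, the benefit split depends on the relative slopes, which at a point are proportional to the elasticities.
Buyer share = εs/(εs + |εd|) = 2.3/(2.3 + 2.7) = 0.46; seller share = |εd|/(εs + |εd|) = 0.54.

Consumer share = 0.46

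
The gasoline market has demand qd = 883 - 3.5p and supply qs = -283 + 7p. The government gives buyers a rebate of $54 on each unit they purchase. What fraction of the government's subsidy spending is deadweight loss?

Pre-subsidy: 883 - 3.5p = -283 + 7p gives p* = 2332/21, q* = 1483/3.
With the rebate, buyers effectively pay pb = ps − 54, where ps is the price sellers receive.
Demand in terms of ps becomes qd = 883 − 3.5(ps − 54) = 1072 - 3.5ps. Setting this equal to supply: 1072 - 3.5ps = -283 + 7ps, so ps = 2710/21.
Buyers pay pb = 2710/21 − 54 = 1576/21; q' = -283 + 7·(2710/21) = 1861/3.
ΔCS = ½(1483/3 + 1861/3)(2332/21 − 1576/21) = 20064; ΔPS = ½(1483/3 + 1861/3)(2710/21 − 2332/21) = 10032.
Government spending = 54 × 1861/3 = 33498.
DWL = ½ × 54 × (1861/3 − 1483/3) = 3402; fraction = 3402 / 33498 = 189/1861.

DWL / government spending = 189/1861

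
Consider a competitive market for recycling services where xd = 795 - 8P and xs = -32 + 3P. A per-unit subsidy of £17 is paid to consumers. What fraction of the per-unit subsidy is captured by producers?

Producer share = 8/11

Pre-subsidy: 795 - 8P = -32 + 3P gives P* = 827/11, x* = 2129/11.
With the rebate, buyers effectively pay Pb = Ps − 17, where Ps is the price sellers receive.
Demand in terms of Ps becomes xd = 795 − 8(Ps − 17) = 931 - 8Ps. Setting this equal to supply: 931 - 8Ps = -32 + 3Ps, so Ps = 963/11.
Buyers pay Pb = 963/11 − 17 = 776/11; x' = -32 + 3·(963/11) = 2537/11.
Buyers' price falls by P* − Pb = 827/11 − 776/11 = 51/11; sellers' price rises by Ps − P* = 963/11 − 827/11 = 136/11.
So producers capture (136/11)/17 = 8/11 of each unit of subsidy.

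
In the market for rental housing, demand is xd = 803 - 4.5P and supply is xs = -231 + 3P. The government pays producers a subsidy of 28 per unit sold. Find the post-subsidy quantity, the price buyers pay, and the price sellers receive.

Pre-subsidy: 803 - 4.5P = -231 + 3P gives P* = 2068/15, x* = 182.6.
With the subsidy, sellers receive Ps = Pb + 28 for each unit, where Pb is the price buyers pay.
Supply in terms of Pb becomes xs = -231 + 3(Pb + 28) = -147 + 3Pb. Setting this equal to demand: 803 - 4.5Pb = -147 + 3Pb, so Pb = 380/3.
Sellers receive Ps = 380/3 + 28 = 464/3; x' = 803 − 4.5·(380/3) = 233.

x' = 233; buyers pay 380/3; sellers receive 464/3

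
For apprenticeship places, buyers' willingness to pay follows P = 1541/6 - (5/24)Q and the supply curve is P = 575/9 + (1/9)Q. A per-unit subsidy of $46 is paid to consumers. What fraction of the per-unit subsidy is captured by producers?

Producer share = 8/23

Pre-subsidy: 1541/6 - (5/24)Q = 575/9 + (1/9)Q gives Q* = 604 and P* = 131.
With the rebate, buyers effectively pay Pb = Ps − 46, where Ps is the price sellers receive.
On the curves, Pb = 1541/6 - (5/24)Q and Ps = 575/9 + (1/9)Q; the wedge Ps − Pb = 46 gives 575/9 + (1/9)Q − (1541/6 - (5/24)Q) = 46, so Q' = 748.
Then Pb = 1541/6 − (5/24)·748 = 101 and Ps = 575/9 + (1/9)·748 = 147.
Buyers' price falls by P* − Pb = 131 − 101 = 30; sellers' price rises by Ps − P* = 147 − 131 = 16.
So producers capture 16/46 = 8/23 of each unit of subsidy.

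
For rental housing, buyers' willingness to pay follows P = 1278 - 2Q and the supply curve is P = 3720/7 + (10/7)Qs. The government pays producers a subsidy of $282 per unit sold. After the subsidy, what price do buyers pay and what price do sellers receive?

Pre-subsidy: 1278 - 2Q = 3720/7 + (10/7)Q gives Q* = 217.75 and P* = 842.5.
With the subsidy, sellers receive Ps = Pb + 282 for each unit, where Pb is the price buyers pay.
On the curves, Pb = 1278 - 2Q and Ps = 3720/7 + (10/7)Q; the wedge Ps − Pb = 282 gives 3720/7 + (10/7)Q − (1278 - 2Q) = 282, so Q' = 300.
Then Pb = 1278 − 2·300 = 678 and Ps = 3720/7 + (10/7)·300 = 960.

Buyers pay $678; sellers receive $960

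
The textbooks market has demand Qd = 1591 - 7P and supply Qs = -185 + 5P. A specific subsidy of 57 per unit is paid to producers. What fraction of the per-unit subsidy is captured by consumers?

Consumer share = 5/12

Pre-subsidy: 1591 - 7P = -185 + 5P gives P* = 148, Q* = 555.
With the subsidy, sellers receive Ps = Pb + 57 for each unit, where Pb is the price buyers pay.
Supply in terms of Pb becomes Qs = -185 + 5(Pb + 57) = 100 + 5Pb. Setting this equal to demand: 1591 - 7Pb = 100 + 5Pb, so Pb = 124.25.
Sellers receive Ps = 124.25 + 57 = 181.25; Q' = 1591 − 7·124.25 = 721.25.
Buyers' price falls by P* − Pb = 148 − 124.25 = 23.75; sellers' price rises by Ps − P* = 181.25 − 148 = 33.25.
So consumers capture 23.75/57 = 5/12 of each unit of subsidy.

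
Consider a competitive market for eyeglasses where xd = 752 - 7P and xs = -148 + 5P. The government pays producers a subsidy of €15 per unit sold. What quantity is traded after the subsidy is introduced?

x' = 270.75

Pre-subsidy: 752 - 7P = -148 + 5P gives P* = 75, x* = 227.
With the subsidy, sellers receive Ps = Pb + 15 for each unit, where Pb is the price buyers pay.
Supply in terms of Pb becomes xs = -148 + 5(Pb + 15) = -73 + 5Pb. Setting this equal to demand: 752 - 7Pb = -73 + 5Pb, so Pb = 68.75.
Sellers receive Ps = 68.75 + 15 = 83.75; x' = 752 − 7·68.75 = 270.75.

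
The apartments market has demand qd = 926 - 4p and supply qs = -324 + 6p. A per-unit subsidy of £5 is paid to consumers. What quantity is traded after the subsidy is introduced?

Pre-subsidy: 926 - 4p = -324 + 6p gives p* = 125, q* = 426.
With the rebate, buyers effectively pay pb = ps − 5, where ps is the price sellers receive.
Demand in terms of ps becomes qd = 926 − 4(ps − 5) = 946 - 4ps. Setting this equal to supply: 946 - 4ps = -324 + 6ps, so ps = 127.
Buyers pay pb = 127 − 5 = 122; q' = -324 + 6·127 = 438.

q' = 438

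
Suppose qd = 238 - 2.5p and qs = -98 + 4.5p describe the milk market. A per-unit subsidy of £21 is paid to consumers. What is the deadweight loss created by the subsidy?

Pre-subsidy: 238 - 2.5p = -98 + 4.5p gives p* = 48, q* = 118.
With the rebate, buyers effectively pay pb = ps − 21, where ps is the price sellers receive.
Demand in terms of ps becomes qd = 238 − 2.5(ps − 21) = 290.5 - 2.5ps. Setting this equal to supply: 290.5 - 2.5ps = -98 + 4.5ps, so ps = 55.5.
Buyers pay pb = 55.5 − 21 = 34.5; q' = -98 + 4.5·55.5 = 151.75.
The subsidy expands output by 151.75 − 118 = 33.75 past the efficient level; on those units the gap between marginal cost and willingness to pay runs from 0 up to 21.
DWL = ½ × 21 × 33.75 = 354.375.

Deadweight loss = £354.375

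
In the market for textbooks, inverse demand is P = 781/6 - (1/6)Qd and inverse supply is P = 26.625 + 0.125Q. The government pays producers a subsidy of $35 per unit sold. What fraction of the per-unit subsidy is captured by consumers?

Pre-subsidy: 781/6 - (1/6)Q = 26.625 + 0.125Q gives Q* = 355 and P* = 71.
With the subsidy, sellers receive Ps = Pb + 35 for each unit, where Pb is the price buyers pay.
On the curves, Pb = 781/6 - (1/6)Q and Ps = 26.625 + 0.125Q; the wedge Ps − Pb = 35 gives 26.625 + 0.125Q − (781/6 - (1/6)Q) = 35, so Q' = 475.
Then Pb = 781/6 − (1/6)·475 = 51 and Ps = 26.625 + 0.125·475 = 86.
Buyers' price falls by P* − Pb = 71 − 51 = 20; sellers' price rises by Ps − P* = 86 − 71 = 15.
So consumers capture 20/35 = 4/7 of each unit of subsidy.

Consumer share = 4/7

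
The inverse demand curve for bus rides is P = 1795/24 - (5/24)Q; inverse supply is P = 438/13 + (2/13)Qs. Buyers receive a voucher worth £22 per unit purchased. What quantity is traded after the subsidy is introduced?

Pre-subsidy: 1795/24 - (5/24)Q = 438/13 + (2/13)Q gives Q* = 12823/113 and P* = 5780/113.
With the rebate, buyers effectively pay Pb = Ps − 22, where Ps is the price sellers receive.
On the curves, Pb = 1795/24 - (5/24)Q and Ps = 438/13 + (2/13)Q; the wedge Ps − Pb = 22 gives 438/13 + (2/13)Q − (1795/24 - (5/24)Q) = 22, so Q' = 19687/113.
Then Pb = 1795/24 − (5/24)·(19687/113) = 4350/113 and Ps = 438/13 + (2/13)·(19687/113) = 6836/113.

Q' = 19687/113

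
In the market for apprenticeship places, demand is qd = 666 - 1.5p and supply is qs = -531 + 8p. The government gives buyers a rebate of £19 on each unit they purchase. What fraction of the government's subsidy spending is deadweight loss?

Pre-subsidy: 666 - 1.5p = -531 + 8p gives p* = 126, q* = 477.
With the rebate, buyers effectively pay pb = ps − 19, where ps is the price sellers receive.
Demand in terms of ps becomes qd = 666 − 1.5(ps − 19) = 694.5 - 1.5ps. Setting this equal to supply: 694.5 - 1.5ps = -531 + 8ps, so ps = 129.
Buyers pay pb = 129 − 19 = 110; q' = -531 + 8·129 = 501.
ΔCS = ½(477 + 501)(126 − 110) = 7824; ΔPS = ½(477 + 501)(129 − 126) = 1467.
Government spending = 19 × 501 = 9519.
DWL = ½ × 19 × (501 − 477) = 228; fraction = 228 / 9519 = 4/167.

DWL / government spending = 4/167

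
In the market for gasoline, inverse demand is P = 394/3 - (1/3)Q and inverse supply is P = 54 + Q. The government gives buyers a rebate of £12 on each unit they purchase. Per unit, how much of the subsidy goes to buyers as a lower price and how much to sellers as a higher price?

Pre-subsidy: 394/3 - (1/3)Q = 54 + Q gives Q* = 58 and P* = 112.
With the rebate, buyers effectively pay Pb = Ps − 12, where Ps is the price sellers receive.
On the curves, Pb = 394/3 - (1/3)Q and Ps = 54 + Q; the wedge Ps − Pb = 12 gives 54 + Q − (394/3 - (1/3)Q) = 12, so Q' = 67.
Then Pb = 394/3 − (1/3)·67 = 109 and Ps = 54 + 1·67 = 121.
Buyers' price falls by P* − Pb = 112 − 109 = 3; sellers' price rises by Ps − P* = 121 − 112 = 9.

Buyers gain £3 per unit; sellers gain £9 per unit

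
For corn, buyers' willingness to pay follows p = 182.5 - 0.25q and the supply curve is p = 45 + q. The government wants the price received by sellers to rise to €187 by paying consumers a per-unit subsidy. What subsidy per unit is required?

At a seller price of 187, quantity supplied is -45 + 1·187 = 142.
Buyers absorb 142 only when they pay pb = 182.5 − 0.25·142 = 147.
s = ps − pb = 187 − 147 = 40.

Required subsidy s = €40 per unit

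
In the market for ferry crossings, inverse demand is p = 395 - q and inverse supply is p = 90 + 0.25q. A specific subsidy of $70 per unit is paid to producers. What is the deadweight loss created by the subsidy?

Deadweight loss = $1960

Pre-subsidy: 395 - q = 90 + 0.25q gives q* = 244 and p* = 151.
With the subsidy, sellers receive ps = pb + 70 for each unit, where pb is the price buyers pay.
On the curves, pb = 395 - q and ps = 90 + 0.25q; the wedge ps − pb = 70 gives 90 + 0.25q − (395 - q) = 70, so q' = 300.
Then pb = 395 − 1·300 = 95 and ps = 90 + 0.25·300 = 165.
The subsidy expands output by 300 − 244 = 56 past the efficient level; on those units the gap between marginal cost and willingness to pay runs from 0 up to 70.
DWL = ½ × 70 × 56 = 1960.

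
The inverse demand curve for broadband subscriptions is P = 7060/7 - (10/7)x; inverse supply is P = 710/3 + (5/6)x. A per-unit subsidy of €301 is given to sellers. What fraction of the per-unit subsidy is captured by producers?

Producer share = 7/19

Pre-subsidy: 7060/7 - (10/7)x = 710/3 + (5/6)x gives x* = 6484/19 and P* = 9900/19.
With the subsidy, sellers receive Ps = Pb + 301 for each unit, where Pb is the price buyers pay.
On the curves, Pb = 7060/7 - (10/7)x and Ps = 710/3 + (5/6)x; the wedge Ps − Pb = 301 gives 710/3 + (5/6)x − (7060/7 - (10/7)x) = 301, so x' = 45062/95.
Then Pb = 7060/7 − (10/7)·(45062/95) = 6288/19 and Ps = 710/3 + (5/6)·(45062/95) = 12007/19.
Buyers' price falls by P* − Pb = 9900/19 − 6288/19 = 3612/19; sellers' price rises by Ps − P* = 12007/19 − 9900/19 = 2107/19.
So producers capture (2107/19)/301 = 7/19 of each unit of subsidy.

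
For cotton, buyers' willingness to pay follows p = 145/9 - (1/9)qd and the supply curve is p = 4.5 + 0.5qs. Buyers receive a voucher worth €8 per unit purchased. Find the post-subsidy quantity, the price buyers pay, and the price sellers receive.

q' = 353/11; buyers pay 138/11; sellers receive 226/11

Pre-subsidy: 145/9 - (1/9)q = 4.5 + 0.5q gives q* = 19 and p* = 14.
With the rebate, buyers effectively pay pb = ps − 8, where ps is the price sellers receive.
On the curves, pb = 145/9 - (1/9)q and ps = 4.5 + 0.5q; the wedge ps − pb = 8 gives 4.5 + 0.5q − (145/9 - (1/9)q) = 8, so q' = 353/11.
Then pb = 145/9 − (1/9)·(353/11) = 138/11 and ps = 4.5 + 0.5·(353/11) = 226/11.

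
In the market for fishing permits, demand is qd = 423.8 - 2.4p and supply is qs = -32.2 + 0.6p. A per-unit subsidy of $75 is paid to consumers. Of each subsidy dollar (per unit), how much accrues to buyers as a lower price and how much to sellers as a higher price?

Buyers gain $15 per unit; sellers gain $60 per unit

Pre-subsidy: 423.8 - 2.4p = -32.2 + 0.6p gives p* = 152, q* = 59.
With the rebate, buyers effectively pay pb = ps − 75, where ps is the price sellers receive.
Demand in terms of ps becomes qd = 423.8 − 2.4(ps − 75) = 603.8 - 2.4ps. Setting this equal to supply: 603.8 - 2.4ps = -32.2 + 0.6ps, so ps = 212.
Buyers pay pb = 212 − 75 = 137; q' = -32.2 + 0.6·212 = 95.
Buyers' price falls by p* − pb = 152 − 137 = 15; sellers' price rises by ps − p* = 212 − 152 = 60.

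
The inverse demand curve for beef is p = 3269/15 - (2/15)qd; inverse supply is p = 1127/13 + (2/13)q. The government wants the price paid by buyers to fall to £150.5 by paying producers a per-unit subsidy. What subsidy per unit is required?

At a buyer price of 150.5, quantity demanded is 1634.5 − 7.5·150.5 = 505.75.
Sellers supply 505.75 only when they receive ps = 1127/13 + (2/13)·505.75 = 164.5.
s = ps − pb = 164.5 − 150.5 = 14.

Required subsidy s = £14 per unit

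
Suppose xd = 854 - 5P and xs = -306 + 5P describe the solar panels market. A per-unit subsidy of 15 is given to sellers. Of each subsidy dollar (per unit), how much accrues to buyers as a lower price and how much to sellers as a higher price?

Buyers gain 7.5 per unit; sellers gain 7.5 per unit

Pre-subsidy: 854 - 5P = -306 + 5P gives P* = 116, x* = 274.
With the subsidy, sellers receive Ps = Pb + 15 for each unit, where Pb is the price buyers pay.
Supply in terms of Pb becomes xs = -306 + 5(Pb + 15) = -231 + 5Pb. Setting this equal to demand: 854 - 5Pb = -231 + 5Pb, so Pb = 108.5.
Sellers receive Ps = 108.5 + 15 = 123.5; x' = 854 − 5·108.5 = 311.5.
Buyers' price falls by P* − Pb = 116 − 108.5 = 7.5; sellers' price rises by Ps − P* = 123.5 − 116 = 7.5.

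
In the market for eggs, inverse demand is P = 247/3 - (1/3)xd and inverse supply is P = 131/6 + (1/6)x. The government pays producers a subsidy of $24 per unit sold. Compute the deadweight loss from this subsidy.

Pre-subsidy: 247/3 - (1/3)x = 131/6 + (1/6)x gives x* = 121 and P* = 42.
With the subsidy, sellers receive Ps = Pb + 24 for each unit, where Pb is the price buyers pay.
On the curves, Pb = 247/3 - (1/3)x and Ps = 131/6 + (1/6)x; the wedge Ps − Pb = 24 gives 131/6 + (1/6)x − (247/3 - (1/3)x) = 24, so x' = 169.
Then Pb = 247/3 − (1/3)·169 = 26 and Ps = 131/6 + (1/6)·169 = 50.
The subsidy expands output by 169 − 121 = 48 past the efficient level; on those units the gap between marginal cost and willingness to pay runs from 0 up to 24.
DWL = ½ × 24 × 48 = 576.

Deadweight loss = $576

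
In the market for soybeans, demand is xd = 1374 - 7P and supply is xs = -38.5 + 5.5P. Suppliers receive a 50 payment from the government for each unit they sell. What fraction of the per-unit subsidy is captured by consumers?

Consumer share = 0.44

Pre-subsidy: 1374 - 7P = -38.5 + 5.5P gives P* = 113, x* = 583.
With the subsidy, sellers receive Ps = Pb + 50 for each unit, where Pb is the price buyers pay.
Supply in terms of Pb becomes xs = -38.5 + 5.5(Pb + 50) = 236.5 + 5.5Pb. Setting this equal to demand: 1374 - 7Pb = 236.5 + 5.5Pb, so Pb = 91.
Sellers receive Ps = 91 + 50 = 141; x' = 1374 − 7·91 = 737.
Buyers' price falls by P* − Pb = 113 − 91 = 22; sellers' price rises by Ps − P* = 141 − 113 = 28.
So consumers capture 22/50 = 0.44 of each unit of subsidy.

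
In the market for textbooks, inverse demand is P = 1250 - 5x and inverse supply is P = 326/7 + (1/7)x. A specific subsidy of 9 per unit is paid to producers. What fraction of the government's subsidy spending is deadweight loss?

Pre-subsidy: 1250 - 5x = 326/7 + (1/7)x gives x* = 234 and P* = 80.
With the subsidy, sellers receive Ps = Pb + 9 for each unit, where Pb is the price buyers pay.
On the curves, Pb = 1250 - 5x and Ps = 326/7 + (1/7)x; the wedge Ps − Pb = 9 gives 326/7 + (1/7)x − (1250 - 5x) = 9, so x' = 235.75.
Then Pb = 1250 − 5·235.75 = 71.25 and Ps = 326/7 + (1/7)·235.75 = 80.25.
ΔCS = ½(234 + 235.75)(80 − 71.25) = 2055.15625; ΔPS = ½(234 + 235.75)(80.25 − 80) = 58.71875.
Government spending = 9 × 235.75 = 2121.75.
DWL = ½ × 9 × (235.75 − 234) = 7.875; fraction = 7.875 / 2121.75 = 7/1886.

DWL / government spending = 7/1886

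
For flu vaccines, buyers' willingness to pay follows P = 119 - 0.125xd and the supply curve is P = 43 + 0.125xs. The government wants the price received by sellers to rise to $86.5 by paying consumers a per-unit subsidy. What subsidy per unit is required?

Required subsidy s = $11 per unit

At a seller price of 86.5, quantity supplied is -344 + 8·86.5 = 348.
Buyers absorb 348 only when they pay Pb = 119 − 0.125·348 = 75.5.
s = Ps − Pb = 86.5 − 75.5 = 11.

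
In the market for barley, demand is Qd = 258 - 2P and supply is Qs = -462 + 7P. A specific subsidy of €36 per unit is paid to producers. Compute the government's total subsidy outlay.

Pre-subsidy: 258 - 2P = -462 + 7P gives P* = 80, Q* = 98.
With the subsidy, sellers receive Ps = Pb + 36 for each unit, where Pb is the price buyers pay.
Supply in terms of Pb becomes Qs = -462 + 7(Pb + 36) = -210 + 7Pb. Setting this equal to demand: 258 - 2Pb = -210 + 7Pb, so Pb = 52.
Sellers receive Ps = 52 + 36 = 88; Q' = 258 − 2·52 = 154.
Government outlay = subsidy × quantity = 36 × 154 = 5544.

Government cost = €5544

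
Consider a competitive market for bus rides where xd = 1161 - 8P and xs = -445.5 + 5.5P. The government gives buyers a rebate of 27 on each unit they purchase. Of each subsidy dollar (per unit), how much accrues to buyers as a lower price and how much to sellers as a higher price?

Buyers gain 11 per unit; sellers gain 16 per unit

Pre-subsidy: 1161 - 8P = -445.5 + 5.5P gives P* = 119, x* = 209.
With the rebate, buyers effectively pay Pb = Ps − 27, where Ps is the price sellers receive.
Demand in terms of Ps becomes xd = 1161 − 8(Ps − 27) = 1377 - 8Ps. Setting this equal to supply: 1377 - 8Ps = -445.5 + 5.5Ps, so Ps = 135.
Buyers pay Pb = 135 − 27 = 108; x' = -445.5 + 5.5·135 = 297.
Buyers' price falls by P* − Pb = 119 − 108 = 11; sellers' price rises by Ps − P* = 135 − 119 = 16.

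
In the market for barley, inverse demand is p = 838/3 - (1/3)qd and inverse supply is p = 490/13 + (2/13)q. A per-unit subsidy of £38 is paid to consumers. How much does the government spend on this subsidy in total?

Pre-subsidy: 838/3 - (1/3)q = 490/13 + (2/13)q gives q* = 496 and p* = 114.
With the rebate, buyers effectively pay pb = ps − 38, where ps is the price sellers receive.
On the curves, pb = 838/3 - (1/3)q and ps = 490/13 + (2/13)q; the wedge ps − pb = 38 gives 490/13 + (2/13)q − (838/3 - (1/3)q) = 38, so q' = 574.
Then pb = 838/3 − (1/3)·574 = 88 and ps = 490/13 + (2/13)·574 = 126.
Government outlay = subsidy × quantity = 38 × 574 = 21812.

Government cost = £21812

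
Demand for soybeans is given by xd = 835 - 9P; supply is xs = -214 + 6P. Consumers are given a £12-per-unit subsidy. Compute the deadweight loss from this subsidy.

Pre-subsidy: 835 - 9P = -214 + 6P gives P* = 1049/15, x* = 205.6.
With the rebate, buyers effectively pay Pb = Ps − 12, where Ps is the price sellers receive.
Demand in terms of Ps becomes xd = 835 − 9(Ps − 12) = 943 - 9Ps. Setting this equal to supply: 943 - 9Ps = -214 + 6Ps, so Ps = 1157/15.
Buyers pay Pb = 1157/15 − 12 = 977/15; x' = -214 + 6·(1157/15) = 248.8.
The subsidy expands output by 248.8 − 205.6 = 43.2 past the efficient level; on those units the gap between marginal cost and willingness to pay runs from 0 up to 12.
DWL = ½ × 12 × 43.2 = 259.2.

Deadweight loss = £259.2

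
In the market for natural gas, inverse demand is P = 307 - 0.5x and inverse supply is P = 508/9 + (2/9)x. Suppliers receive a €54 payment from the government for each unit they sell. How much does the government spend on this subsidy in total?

Government cost = 296028/13

Pre-subsidy: 307 - 0.5x = 508/9 + (2/9)x gives x* = 4510/13 and P* = 1736/13.
With the subsidy, sellers receive Ps = Pb + 54 for each unit, where Pb is the price buyers pay.
On the curves, Pb = 307 - 0.5x and Ps = 508/9 + (2/9)x; the wedge Ps − Pb = 54 gives 508/9 + (2/9)x − (307 - 0.5x) = 54, so x' = 5482/13.
Then Pb = 307 − 0.5·(5482/13) = 1250/13 and Ps = 508/9 + (2/9)·(5482/13) = 1952/13.
Government outlay = subsidy × quantity = 54 × 5482/13 = 296028/13.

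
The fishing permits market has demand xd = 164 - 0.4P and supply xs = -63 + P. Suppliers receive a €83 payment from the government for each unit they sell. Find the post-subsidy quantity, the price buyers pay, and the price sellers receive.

x' = 860/7; buyers pay 720/7; sellers receive 1301/7

Pre-subsidy: 164 - 0.4P = -63 + P gives P* = 1135/7, x* = 694/7.
With the subsidy, sellers receive Ps = Pb + 83 for each unit, where Pb is the price buyers pay.
Supply in terms of Pb becomes xs = -63 + 1(Pb + 83) = 20 + Pb. Setting this equal to demand: 164 - 0.4Pb = 20 + Pb, so Pb = 720/7.
Sellers receive Ps = 720/7 + 83 = 1301/7; x' = 164 − 0.4·(720/7) = 860/7.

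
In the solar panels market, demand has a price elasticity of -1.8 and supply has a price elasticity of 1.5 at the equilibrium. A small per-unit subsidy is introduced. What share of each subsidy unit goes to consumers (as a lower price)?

For a small subsidy around the equilibrium, the benefit split depends on the relative slopes, which at a point are proportional to the elasticities.
Buyer share = εs/(εs + |εd|) = 1.5/(1.5 + 1.8) = 5/11; seller share = |εd|/(εs + |εd|) = 6/11.

Consumer share = 5/11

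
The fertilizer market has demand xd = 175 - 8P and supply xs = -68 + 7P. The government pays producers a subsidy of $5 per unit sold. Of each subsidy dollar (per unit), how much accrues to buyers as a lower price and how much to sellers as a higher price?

Buyers gain 7/3 per unit; sellers gain 8/3 per unit

Pre-subsidy: 175 - 8P = -68 + 7P gives P* = 16.2, x* = 45.4.
With the subsidy, sellers receive Ps = Pb + 5 for each unit, where Pb is the price buyers pay.
Supply in terms of Pb becomes xs = -68 + 7(Pb + 5) = -33 + 7Pb. Setting this equal to demand: 175 - 8Pb = -33 + 7Pb, so Pb = 208/15.
Sellers receive Ps = 208/15 + 5 = 283/15; x' = 175 − 8·(208/15) = 961/15.
Buyers' price falls by P* − Pb = 16.2 − 208/15 = 7/3; sellers' price rises by Ps − P* = 283/15 − 16.2 = 8/3.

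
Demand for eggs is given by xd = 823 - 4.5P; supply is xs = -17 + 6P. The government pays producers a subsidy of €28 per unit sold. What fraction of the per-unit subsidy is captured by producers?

Producer share = 3/7

Pre-subsidy: 823 - 4.5P = -17 + 6P gives P* = 80, x* = 463.
With the subsidy, sellers receive Ps = Pb + 28 for each unit, where Pb is the price buyers pay.
Supply in terms of Pb becomes xs = -17 + 6(Pb + 28) = 151 + 6Pb. Setting this equal to demand: 823 - 4.5Pb = 151 + 6Pb, so Pb = 64.
Sellers receive Ps = 64 + 28 = 92; x' = 823 − 4.5·64 = 535.
Buyers' price falls by P* − Pb = 80 − 64 = 16; sellers' price rises by Ps − P* = 92 − 80 = 12.
So producers capture 12/28 = 3/7 of each unit of subsidy.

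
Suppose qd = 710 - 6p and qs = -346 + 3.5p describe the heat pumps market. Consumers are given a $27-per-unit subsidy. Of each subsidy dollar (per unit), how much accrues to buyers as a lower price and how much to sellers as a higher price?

Buyers gain 189/19 per unit; sellers gain 324/19 per unit

Pre-subsidy: 710 - 6p = -346 + 3.5p gives p* = 2112/19, q* = 818/19.
With the rebate, buyers effectively pay pb = ps − 27, where ps is the price sellers receive.
Demand in terms of ps becomes qd = 710 − 6(ps − 27) = 872 - 6ps. Setting this equal to supply: 872 - 6ps = -346 + 3.5ps, so ps = 2436/19.
Buyers pay pb = 2436/19 − 27 = 1923/19; q' = -346 + 3.5·(2436/19) = 1952/19.
Buyers' price falls by p* − pb = 2112/19 − 1923/19 = 189/19; sellers' price rises by ps − p* = 2436/19 − 2112/19 = 324/19.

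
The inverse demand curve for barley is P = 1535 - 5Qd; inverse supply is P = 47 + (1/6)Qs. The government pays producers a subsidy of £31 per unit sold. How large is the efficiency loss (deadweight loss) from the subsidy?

Pre-subsidy: 1535 - 5Q = 47 + (1/6)Q gives Q* = 288 and P* = 95.
With the subsidy, sellers receive Ps = Pb + 31 for each unit, where Pb is the price buyers pay.
On the curves, Pb = 1535 - 5Q and Ps = 47 + (1/6)Q; the wedge Ps − Pb = 31 gives 47 + (1/6)Q − (1535 - 5Q) = 31, so Q' = 294.
Then Pb = 1535 − 5·294 = 65 and Ps = 47 + (1/6)·294 = 96.
The subsidy expands output by 294 − 288 = 6 past the efficient level; on those units the gap between marginal cost and willingness to pay runs from 0 up to 31.
DWL = ½ × 31 × 6 = 93.

Deadweight loss = £93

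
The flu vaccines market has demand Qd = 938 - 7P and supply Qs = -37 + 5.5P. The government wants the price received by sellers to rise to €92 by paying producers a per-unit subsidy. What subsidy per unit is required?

At a seller price of 92, quantity supplied is -37 + 5.5·92 = 469.
Buyers absorb 469 only when they pay Pb with 938 − 7·Pb = 469, i.e. Pb = 67.
s = Ps − Pb = 92 − 67 = 25.

Required subsidy s = €25 per unit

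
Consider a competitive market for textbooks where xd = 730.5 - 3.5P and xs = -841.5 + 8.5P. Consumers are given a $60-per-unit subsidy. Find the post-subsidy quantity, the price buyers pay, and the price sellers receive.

x' = 420.75; buyers pay $88.5; sellers receive $148.5

Pre-subsidy: 730.5 - 3.5P = -841.5 + 8.5P gives P* = 131, x* = 272.
With the rebate, buyers effectively pay Pb = Ps − 60, where Ps is the price sellers receive.
Demand in terms of Ps becomes xd = 730.5 − 3.5(Ps − 60) = 940.5 - 3.5Ps. Setting this equal to supply: 940.5 - 3.5Ps = -841.5 + 8.5Ps, so Ps = 148.5.
Buyers pay Pb = 148.5 − 60 = 88.5; x' = -841.5 + 8.5·148.5 = 420.75.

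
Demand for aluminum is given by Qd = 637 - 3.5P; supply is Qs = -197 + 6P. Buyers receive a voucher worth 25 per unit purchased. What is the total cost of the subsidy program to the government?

Pre-subsidy: 637 - 3.5P = -197 + 6P gives P* = 1668/19, Q* = 6265/19.
With the rebate, buyers effectively pay Pb = Ps − 25, where Ps is the price sellers receive.
Demand in terms of Ps becomes Qd = 637 − 3.5(Ps − 25) = 724.5 - 3.5Ps. Setting this equal to supply: 724.5 - 3.5Ps = -197 + 6Ps, so Ps = 97.
Buyers pay Pb = 97 − 25 = 72; Q' = -197 + 6·97 = 385.
Government outlay = subsidy × quantity = 25 × 385 = 9625.

Government cost = 9625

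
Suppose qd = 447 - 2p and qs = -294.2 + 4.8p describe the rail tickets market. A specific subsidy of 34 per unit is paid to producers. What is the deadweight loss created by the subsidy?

Pre-subsidy: 447 - 2p = -294.2 + 4.8p gives p* = 109, q* = 229.
With the subsidy, sellers receive ps = pb + 34 for each unit, where pb is the price buyers pay.
Supply in terms of pb becomes qs = -294.2 + 4.8(pb + 34) = -131 + 4.8pb. Setting this equal to demand: 447 - 2pb = -131 + 4.8pb, so pb = 85.
Sellers receive ps = 85 + 34 = 119; q' = 447 − 2·85 = 277.
The subsidy expands output by 277 − 229 = 48 past the efficient level; on those units the gap between marginal cost and willingness to pay runs from 0 up to 34.
DWL = ½ × 34 × 48 = 816.

Deadweight loss = 816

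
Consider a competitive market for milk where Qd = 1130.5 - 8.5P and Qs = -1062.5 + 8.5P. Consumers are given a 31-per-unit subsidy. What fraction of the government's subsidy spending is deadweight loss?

Pre-subsidy: 1130.5 - 8.5P = -1062.5 + 8.5P gives P* = 129, Q* = 34.
With the rebate, buyers effectively pay Pb = Ps − 31, where Ps is the price sellers receive.
Demand in terms of Ps becomes Qd = 1130.5 − 8.5(Ps − 31) = 1394 - 8.5Ps. Setting this equal to supply: 1394 - 8.5Ps = -1062.5 + 8.5Ps, so Ps = 144.5.
Buyers pay Pb = 144.5 − 31 = 113.5; Q' = -1062.5 + 8.5·144.5 = 165.75.
ΔCS = ½(34 + 165.75)(129 − 113.5) = 1548.0625; ΔPS = ½(34 + 165.75)(144.5 − 129) = 1548.0625.
Government spending = 31 × 165.75 = 5138.25.
DWL = ½ × 31 × (165.75 − 34) = 2042.125; fraction = 2042.125 / 5138.25 = 31/78.

DWL / government spending = 31/78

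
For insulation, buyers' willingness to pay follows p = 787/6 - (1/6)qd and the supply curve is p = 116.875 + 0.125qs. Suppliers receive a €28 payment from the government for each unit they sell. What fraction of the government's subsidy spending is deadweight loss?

DWL / government spending = 48/145

Pre-subsidy: 787/6 - (1/6)q = 116.875 + 0.125q gives q* = 49 and p* = 123.
With the subsidy, sellers receive ps = pb + 28 for each unit, where pb is the price buyers pay.
On the curves, pb = 787/6 - (1/6)q and ps = 116.875 + 0.125q; the wedge ps − pb = 28 gives 116.875 + 0.125q − (787/6 - (1/6)q) = 28, so q' = 145.
Then pb = 787/6 − (1/6)·145 = 107 and ps = 116.875 + 0.125·145 = 135.
ΔCS = ½(49 + 145)(123 − 107) = 1552; ΔPS = ½(49 + 145)(135 − 123) = 1164.
Government spending = 28 × 145 = 4060.
DWL = ½ × 28 × (145 − 49) = 1344; fraction = 1344 / 4060 = 48/145.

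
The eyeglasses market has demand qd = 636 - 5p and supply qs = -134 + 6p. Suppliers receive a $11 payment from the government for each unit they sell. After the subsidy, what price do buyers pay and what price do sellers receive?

Buyers pay $64; sellers receive $75

Pre-subsidy: 636 - 5p = -134 + 6p gives p* = 70, q* = 286.
With the subsidy, sellers receive ps = pb + 11 for each unit, where pb is the price buyers pay.
Supply in terms of pb becomes qs = -134 + 6(pb + 11) = -68 + 6pb. Setting this equal to demand: 636 - 5pb = -68 + 6pb, so pb = 64.
Sellers receive ps = 64 + 11 = 75; q' = 636 − 5·64 = 316.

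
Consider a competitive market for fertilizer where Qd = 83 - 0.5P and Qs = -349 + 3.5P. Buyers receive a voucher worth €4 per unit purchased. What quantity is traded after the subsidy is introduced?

Q' = 30.75

Pre-subsidy: 83 - 0.5P = -349 + 3.5P gives P* = 108, Q* = 29.
With the rebate, buyers effectively pay Pb = Ps − 4, where Ps is the price sellers receive.
Demand in terms of Ps becomes Qd = 83 − 0.5(Ps − 4) = 85 - 0.5Ps. Setting this equal to supply: 85 - 0.5Ps = -349 + 3.5Ps, so Ps = 108.5.
Buyers pay Pb = 108.5 − 4 = 104.5; Q' = -349 + 3.5·108.5 = 30.75.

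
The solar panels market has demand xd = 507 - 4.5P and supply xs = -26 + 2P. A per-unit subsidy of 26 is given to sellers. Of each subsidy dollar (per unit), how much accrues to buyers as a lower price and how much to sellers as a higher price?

Buyers gain 8 per unit; sellers gain 18 per unit

Pre-subsidy: 507 - 4.5P = -26 + 2P gives P* = 82, x* = 138.
With the subsidy, sellers receive Ps = Pb + 26 for each unit, where Pb is the price buyers pay.
Supply in terms of Pb becomes xs = -26 + 2(Pb + 26) = 26 + 2Pb. Setting this equal to demand: 507 - 4.5Pb = 26 + 2Pb, so Pb = 74.
Sellers receive Ps = 74 + 26 = 100; x' = 507 − 4.5·74 = 174.
Buyers' price falls by P* − Pb = 82 − 74 = 8; sellers' price rises by Ps − P* = 100 − 82 = 18.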